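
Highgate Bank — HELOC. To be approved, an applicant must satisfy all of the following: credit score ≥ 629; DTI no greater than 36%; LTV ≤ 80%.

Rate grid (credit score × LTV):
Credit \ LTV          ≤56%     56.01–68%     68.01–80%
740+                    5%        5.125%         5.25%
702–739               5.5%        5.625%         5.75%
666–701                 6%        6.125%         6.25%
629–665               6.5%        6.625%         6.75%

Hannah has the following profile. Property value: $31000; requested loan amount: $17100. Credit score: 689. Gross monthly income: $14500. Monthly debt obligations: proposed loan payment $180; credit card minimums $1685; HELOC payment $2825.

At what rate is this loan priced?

Credit score 689 ≥ 629; Total monthly debts = (180 + 1,685 + 2,825) = 4,690. DTI: 4,690 ÷ 14,500 = 32.3%, within the 36% cap
Loan-to-value = 17,100/31,000 = 55.2% — pass (80% max)
Row: 689 falls in 666–701. Column: 55.2% falls in ≤56%. Rate = 6%.

6%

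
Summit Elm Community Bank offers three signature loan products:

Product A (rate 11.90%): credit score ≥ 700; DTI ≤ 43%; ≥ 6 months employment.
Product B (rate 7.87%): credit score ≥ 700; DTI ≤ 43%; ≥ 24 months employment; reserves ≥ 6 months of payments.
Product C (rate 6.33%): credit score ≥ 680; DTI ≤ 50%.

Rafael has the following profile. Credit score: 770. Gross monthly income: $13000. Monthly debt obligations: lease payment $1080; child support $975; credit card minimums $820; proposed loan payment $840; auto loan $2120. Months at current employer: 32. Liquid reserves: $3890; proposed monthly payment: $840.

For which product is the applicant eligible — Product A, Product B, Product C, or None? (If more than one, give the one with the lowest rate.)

Product C

Total debts = (1,080 + 975 + 820 + 840 + 2,120) = 5,835; DTI = 5,835/13,000 = 44.9%.
Reserves = 3,890/840 = 4.6 months.
Product A: score 770 ≥ 700; DTI 44.9% > 43%; employment 32 ≥ 6 mo → does not qualify.
Product B: score 770 ≥ 700; DTI 44.9% > 43%; employment 32 ≥ 24 mo; reserves 4.6 < 6 mo → does not qualify.
Product C: score 770 ≥ 680; DTI 44.9% ≤ 50% → qualifies.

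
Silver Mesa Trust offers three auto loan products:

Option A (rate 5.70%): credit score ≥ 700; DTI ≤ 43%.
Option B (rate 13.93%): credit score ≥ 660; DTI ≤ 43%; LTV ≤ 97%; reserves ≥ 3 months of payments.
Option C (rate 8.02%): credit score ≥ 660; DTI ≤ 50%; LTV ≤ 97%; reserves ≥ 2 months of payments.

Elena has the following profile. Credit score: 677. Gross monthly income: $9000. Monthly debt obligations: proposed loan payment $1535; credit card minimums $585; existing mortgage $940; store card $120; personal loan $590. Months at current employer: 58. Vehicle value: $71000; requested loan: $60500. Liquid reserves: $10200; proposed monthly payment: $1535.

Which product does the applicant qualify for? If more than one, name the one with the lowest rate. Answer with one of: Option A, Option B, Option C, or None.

Option C

Total debts = (1,535 + 585 + 940 + 120 + 590) = 3,770; DTI = 3,770/9,000 = 41.9%.
LTV = 60,500/71,000 = 85.2%.
Reserves = 10,200/1,535 = 6.6 months.
Option A: score 677 < 700; DTI 41.9% ≤ 43% → does not qualify.
Option B: score 677 ≥ 660; DTI 41.9% ≤ 43%; LTV 85.2% ≤ 97%; reserves 6.6 ≥ 3 mo → qualifies.
Option C: score 677 ≥ 660; DTI 41.9% ≤ 50%; LTV 85.2% ≤ 97%; reserves 6.6 ≥ 2 mo → qualifies.
Qualifying: Option B, Option C. Lowest rate is 8.02% → Option C.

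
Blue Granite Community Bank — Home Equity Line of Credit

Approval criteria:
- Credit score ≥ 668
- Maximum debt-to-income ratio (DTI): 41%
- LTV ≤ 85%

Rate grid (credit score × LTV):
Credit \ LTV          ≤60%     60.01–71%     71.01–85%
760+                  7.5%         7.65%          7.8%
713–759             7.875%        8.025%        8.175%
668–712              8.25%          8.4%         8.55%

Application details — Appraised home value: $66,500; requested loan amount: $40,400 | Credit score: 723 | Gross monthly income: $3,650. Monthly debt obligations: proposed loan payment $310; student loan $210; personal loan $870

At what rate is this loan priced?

Credit score 723 ≥ 668; Total monthly debts = (310 + 210 + 870) = 1,390. Debt-to-income = 1,390/3,650 = 38.1% — meets 41% limit
Loan-to-value = 40,400/66,500 = 60.8% — pass (85% max)
Score 723 is in the 713–759 band; LTV 60.8% is in the 60.01–71% band → 8.025%.

8.025%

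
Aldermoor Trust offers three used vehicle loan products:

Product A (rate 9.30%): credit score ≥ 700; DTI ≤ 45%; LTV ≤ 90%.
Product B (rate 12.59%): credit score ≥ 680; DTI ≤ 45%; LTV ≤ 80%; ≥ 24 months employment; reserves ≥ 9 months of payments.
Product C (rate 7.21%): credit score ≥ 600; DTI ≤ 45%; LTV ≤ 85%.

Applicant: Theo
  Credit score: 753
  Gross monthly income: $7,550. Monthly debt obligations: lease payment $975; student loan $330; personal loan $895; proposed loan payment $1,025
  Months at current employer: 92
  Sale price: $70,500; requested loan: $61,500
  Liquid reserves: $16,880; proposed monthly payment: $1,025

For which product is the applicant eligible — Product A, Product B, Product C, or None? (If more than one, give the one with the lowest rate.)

Product A

Total debts = (975 + 330 + 895 + 1,025) = 3,225; DTI = 3,225/7,550 = 42.7%.
LTV = 61,500/70,500 = 87.2%.
Reserves = 16,880/1,025 = 16.5 months.
Product A: score 753 ≥ 700; DTI 42.7% ≤ 45%; LTV 87.2% ≤ 90% → qualifies.
Product B: score 753 ≥ 680; DTI 42.7% ≤ 45%; LTV 87.2% > 80%; employment 92 ≥ 24 mo; reserves 16.5 ≥ 9 mo → does not qualify.
Product C: score 753 ≥ 600; DTI 42.7% ≤ 45%; LTV 87.2% > 85% → does not qualify.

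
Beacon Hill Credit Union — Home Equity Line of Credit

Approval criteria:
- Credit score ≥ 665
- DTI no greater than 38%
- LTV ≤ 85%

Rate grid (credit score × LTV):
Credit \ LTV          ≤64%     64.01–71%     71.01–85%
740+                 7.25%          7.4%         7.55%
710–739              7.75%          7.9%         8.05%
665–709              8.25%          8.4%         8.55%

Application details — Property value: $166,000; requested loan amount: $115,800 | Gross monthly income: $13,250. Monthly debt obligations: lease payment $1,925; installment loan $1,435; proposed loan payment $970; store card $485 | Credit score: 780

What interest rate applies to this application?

Credit score 780 ≥ 665; Total monthly debts = (1,925 + 1,435 + 970 + 485) = 4,815. DTI: 4,815 ÷ 13,250 = 36.3%, within the 38% cap
LTV = 115,800/166,000 = 69.8% ≤ 85%
Credit 780 → row 740+; LTV 69.8% → column 64.01–71%. Grid cell → 7.4%.

7.4%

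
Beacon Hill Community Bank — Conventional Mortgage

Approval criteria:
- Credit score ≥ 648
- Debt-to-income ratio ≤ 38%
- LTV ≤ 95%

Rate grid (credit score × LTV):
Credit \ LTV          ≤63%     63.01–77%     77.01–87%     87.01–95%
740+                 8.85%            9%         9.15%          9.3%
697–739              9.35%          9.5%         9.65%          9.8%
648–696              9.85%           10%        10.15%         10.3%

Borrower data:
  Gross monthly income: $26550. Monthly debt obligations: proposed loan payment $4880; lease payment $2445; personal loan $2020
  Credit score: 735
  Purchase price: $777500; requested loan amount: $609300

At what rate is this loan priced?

9.65%

Credit score 735 ≥ 648; Total monthly debts = (4,880 + 2,445 + 2,020) = 9,345. DTI: 9,345 ÷ 26,550 = 35.2%, within the 38% cap
Loan-to-value = 609,300/777,500 = 78.4% — pass (95% max)
Score 735 is in the 697–739 band; LTV 78.4% is in the 77.01–87% band → 9.65%.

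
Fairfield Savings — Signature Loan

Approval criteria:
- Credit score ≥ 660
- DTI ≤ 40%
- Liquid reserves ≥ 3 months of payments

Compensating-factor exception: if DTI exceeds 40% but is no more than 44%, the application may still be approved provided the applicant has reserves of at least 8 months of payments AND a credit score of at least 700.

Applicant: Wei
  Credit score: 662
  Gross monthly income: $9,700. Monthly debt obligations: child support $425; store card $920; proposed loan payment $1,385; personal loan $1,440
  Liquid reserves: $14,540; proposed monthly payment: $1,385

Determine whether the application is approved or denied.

Credit score 662 ≥ 660 (meets base)
Total debts = (425 + 920 + 1,385 + 1,440) = 4,170. DTI: 4,170 ÷ 9,700 = 43%, over the 40% base limit.
Liquid reserves cover 14,540/1,385 = 10.5 months — ≥ 3 required
43% falls in the override range (40%–44%), so the compensating-factor test applies.
Reserves 10.5 ≥ 8 months; credit score 662 < 700.
Compensating-factor requirement not fully met.

Denied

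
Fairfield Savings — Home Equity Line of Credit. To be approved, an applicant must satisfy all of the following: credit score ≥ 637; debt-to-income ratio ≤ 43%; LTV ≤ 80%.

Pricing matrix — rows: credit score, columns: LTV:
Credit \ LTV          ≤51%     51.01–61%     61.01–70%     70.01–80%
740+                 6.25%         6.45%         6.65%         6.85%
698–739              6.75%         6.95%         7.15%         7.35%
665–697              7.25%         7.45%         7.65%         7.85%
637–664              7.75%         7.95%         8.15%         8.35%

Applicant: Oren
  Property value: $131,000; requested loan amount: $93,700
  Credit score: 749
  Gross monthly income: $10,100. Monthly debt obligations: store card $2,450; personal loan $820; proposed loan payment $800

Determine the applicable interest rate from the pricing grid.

Credit score 749 ≥ 637; Total monthly debts = (2,450 + 820 + 800) = 4,070. DTI: 4,070 ÷ 10,100 = 40.3%, within the 43% cap
LTV: 93,700 ÷ 131,000 = 71.5%, within 80% cap
Row: 749 falls in 740+. Column: 71.5% falls in 70.01–80%. Rate = 6.85%.

6.85%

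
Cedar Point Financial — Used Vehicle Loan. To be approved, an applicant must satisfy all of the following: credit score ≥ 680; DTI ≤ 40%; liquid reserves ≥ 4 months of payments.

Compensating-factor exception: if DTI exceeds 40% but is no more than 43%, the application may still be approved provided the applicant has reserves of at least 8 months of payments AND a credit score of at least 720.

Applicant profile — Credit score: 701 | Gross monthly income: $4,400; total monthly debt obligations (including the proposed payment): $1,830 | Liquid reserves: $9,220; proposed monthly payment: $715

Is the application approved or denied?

Denied

Credit score 701 ≥ 680 (meets base)
DTI = 1,830/4,400 = 41.6% > 40% — standard DTI limit exceeded.
Liquid reserves cover 9,220/715 = 12.9 months — ≥ 4 required
41.6% falls in the override range (40%–43%), so the compensating-factor test applies.
Override check — reserves: 12.9 mo (ok); score: 701 (below 720).
Override conditions not both satisfied; exception does not apply.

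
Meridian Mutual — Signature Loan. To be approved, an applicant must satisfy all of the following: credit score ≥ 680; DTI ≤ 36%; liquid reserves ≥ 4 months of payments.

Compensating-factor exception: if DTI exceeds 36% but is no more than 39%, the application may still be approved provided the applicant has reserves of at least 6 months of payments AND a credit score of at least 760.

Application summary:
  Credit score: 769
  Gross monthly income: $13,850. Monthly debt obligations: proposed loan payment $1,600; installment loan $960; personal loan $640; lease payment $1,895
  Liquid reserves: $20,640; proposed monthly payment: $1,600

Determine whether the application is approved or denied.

Approved

Credit score 769 ≥ 680 (meets base)
Total debts = (1,600 + 960 + 640 + 1,895) = 5,095. DTI: 5,095 ÷ 13,850 = 36.8%, over the 36% base limit.
Liquid reserves cover 20,640/1,600 = 12.9 months — ≥ 4 required
36.8% falls in the override range (36%–39%), so the compensating-factor test applies.
Reserves 12.9 ≥ 6 months; credit score 769 ≥ 760.
Both compensating conditions met → exception applies.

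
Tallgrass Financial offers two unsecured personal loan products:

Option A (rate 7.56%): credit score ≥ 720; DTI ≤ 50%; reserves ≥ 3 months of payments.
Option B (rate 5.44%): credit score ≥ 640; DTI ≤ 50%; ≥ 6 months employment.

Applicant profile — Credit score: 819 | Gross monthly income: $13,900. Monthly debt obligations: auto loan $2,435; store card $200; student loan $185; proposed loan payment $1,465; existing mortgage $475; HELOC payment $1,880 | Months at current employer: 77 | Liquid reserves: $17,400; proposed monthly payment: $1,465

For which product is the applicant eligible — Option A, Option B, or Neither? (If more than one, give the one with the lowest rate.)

Total debts = (2,435 + 200 + 185 + 1,465 + 475 + 1,880) = 6,640; DTI = 6,640/13,900 = 47.8%.
Reserves = 17,400/1,465 = 11.9 months.
Option A: score 819 ≥ 720; DTI 47.8% ≤ 50%; reserves 11.9 ≥ 3 mo → qualifies.
Option B: score 819 ≥ 640; DTI 47.8% ≤ 50%; employment 77 ≥ 6 mo → qualifies.
Qualifying: Option A, Option B. Lowest rate is 5.44% → Option B.

Option B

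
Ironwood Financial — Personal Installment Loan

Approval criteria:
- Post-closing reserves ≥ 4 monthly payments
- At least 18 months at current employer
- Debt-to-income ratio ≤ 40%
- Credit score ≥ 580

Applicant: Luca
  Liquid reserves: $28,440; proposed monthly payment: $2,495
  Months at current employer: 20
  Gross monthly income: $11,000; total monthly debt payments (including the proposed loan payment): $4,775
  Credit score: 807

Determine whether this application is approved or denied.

Denied

Reserves: 28,440 ÷ 2,495 = 11.4 months (meets 4-month minimum)
Employment 20 ≥ 18 months
DTI: 4,775 ÷ 11,000 = 43.4%, exceeds the 40% cap
Credit score 807 ≥ 580 (meets)
Fails on DTI.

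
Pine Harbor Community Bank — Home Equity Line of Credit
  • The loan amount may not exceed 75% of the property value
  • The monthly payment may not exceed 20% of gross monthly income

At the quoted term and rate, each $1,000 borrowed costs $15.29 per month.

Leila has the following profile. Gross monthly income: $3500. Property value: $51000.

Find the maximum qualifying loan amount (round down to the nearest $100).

$38,200

Payment cap: 20% × $3,500 = $700/month.
At $15.29 per $1,000, that supports 700/15.29 × 1,000 ≈ $45,781 → $45,700.
LTV cap: 75% × $51,000 = $38,250 → $38,200.
Binding constraint: loan-to-value.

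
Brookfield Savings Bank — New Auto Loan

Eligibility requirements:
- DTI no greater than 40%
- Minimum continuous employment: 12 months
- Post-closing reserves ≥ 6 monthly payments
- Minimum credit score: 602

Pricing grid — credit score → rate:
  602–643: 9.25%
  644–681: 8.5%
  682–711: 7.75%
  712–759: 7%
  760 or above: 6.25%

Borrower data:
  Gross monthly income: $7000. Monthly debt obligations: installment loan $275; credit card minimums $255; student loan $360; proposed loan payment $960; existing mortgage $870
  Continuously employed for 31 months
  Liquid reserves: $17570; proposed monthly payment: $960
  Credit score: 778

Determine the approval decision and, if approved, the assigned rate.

Credit score 778 ≥ 602 (meets minimum)
Total monthly debts = (275 + 255 + 360 + 960 + 870) = 2,720. DTI: 2,720 ÷ 7,000 = 38.9%, within the 40% cap
Employment 31 ≥ 12 months
Reserves: 17,570 ÷ 960 = 18.3 months (meets 6-month minimum)
All requirements met. Score 778 falls in the 760 or above tier → 6.25%.

Approved at 6.25%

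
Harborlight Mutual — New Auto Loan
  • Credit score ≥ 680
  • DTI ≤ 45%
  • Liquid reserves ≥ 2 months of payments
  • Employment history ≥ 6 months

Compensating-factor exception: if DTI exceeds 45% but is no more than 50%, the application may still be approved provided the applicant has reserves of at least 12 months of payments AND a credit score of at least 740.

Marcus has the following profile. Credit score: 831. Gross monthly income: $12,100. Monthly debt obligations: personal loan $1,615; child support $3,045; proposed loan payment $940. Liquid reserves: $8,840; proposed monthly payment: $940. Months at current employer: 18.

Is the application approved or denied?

Credit score 831 ≥ 680 (meets base)
Total debts = (1,615 + 3,045 + 940) = 5,600. DTI = 5,600/12,100 = 46.3% > 45% — standard DTI limit exceeded.
Liquid reserves cover 8,840/940 = 9.4 months — ≥ 2 required
Employment 18 ≥ 6 months
46.3% falls in the override range (45%–50%), so the compensating-factor test applies.
Override check — reserves: 9.4 mo (short of 12); score: 831 (ok).
Compensating-factor requirement not fully met.

Denied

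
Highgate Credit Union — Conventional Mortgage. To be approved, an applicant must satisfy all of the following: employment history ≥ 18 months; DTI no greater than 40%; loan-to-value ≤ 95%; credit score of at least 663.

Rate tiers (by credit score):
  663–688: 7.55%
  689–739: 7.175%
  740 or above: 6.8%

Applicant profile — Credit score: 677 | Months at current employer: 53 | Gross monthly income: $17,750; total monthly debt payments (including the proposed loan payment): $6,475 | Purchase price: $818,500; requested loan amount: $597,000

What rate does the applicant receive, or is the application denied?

Credit score 677 ≥ 663 (meets minimum)
LTV = 597,000/818,500 = 72.9% ≤ 95%
Debt-to-income = 6,475/17,750 = 36.5% — meets 40% limit
Employment 53 ≥ 18 months
All requirements met. Score 677 falls in the 663–688 tier → 7.55%.

Approved at 7.55%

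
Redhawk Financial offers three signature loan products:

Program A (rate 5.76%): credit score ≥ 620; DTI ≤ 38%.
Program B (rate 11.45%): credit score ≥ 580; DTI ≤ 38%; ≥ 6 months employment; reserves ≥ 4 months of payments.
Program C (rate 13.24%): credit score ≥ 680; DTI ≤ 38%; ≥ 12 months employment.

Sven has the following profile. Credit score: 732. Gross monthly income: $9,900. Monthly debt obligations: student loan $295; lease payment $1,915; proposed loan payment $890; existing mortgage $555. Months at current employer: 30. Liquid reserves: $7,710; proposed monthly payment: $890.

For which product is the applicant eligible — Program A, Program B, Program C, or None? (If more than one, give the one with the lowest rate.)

Total debts = (295 + 1,915 + 890 + 555) = 3,655; DTI = 3,655/9,900 = 36.9%.
Reserves = 7,710/890 = 8.7 months.
Program A: score 732 ≥ 620; DTI 36.9% ≤ 38% → qualifies.
Program B: score 732 ≥ 580; DTI 36.9% ≤ 38%; employment 30 ≥ 6 mo; reserves 8.7 ≥ 4 mo → qualifies.
Program C: score 732 ≥ 680; DTI 36.9% ≤ 38%; employment 30 ≥ 12 mo → qualifies.
Qualifying: Program A, Program B, Program C. Lowest rate is 5.76% → Program A.

Program A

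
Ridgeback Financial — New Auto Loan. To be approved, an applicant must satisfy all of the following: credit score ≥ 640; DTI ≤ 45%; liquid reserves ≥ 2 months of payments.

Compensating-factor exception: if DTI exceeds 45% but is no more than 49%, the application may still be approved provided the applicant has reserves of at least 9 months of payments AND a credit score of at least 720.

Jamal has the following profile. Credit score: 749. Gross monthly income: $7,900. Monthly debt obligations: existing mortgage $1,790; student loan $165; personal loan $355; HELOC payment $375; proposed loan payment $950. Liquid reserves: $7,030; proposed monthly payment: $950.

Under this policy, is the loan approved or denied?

Credit score 749 ≥ 640 (meets base)
Total debts = (1,790 + 165 + 355 + 375 + 950) = 3,635. DTI = 3,635/7,900 = 46% > 45% — standard DTI limit exceeded.
Liquid reserves cover 7,030/950 = 7.4 months — ≥ 2 required
46% falls in the override range (45%–49%), so the compensating-factor test applies.
Reserves 7.4 < 9 months; credit score 749 ≥ 720.
Override conditions not both satisfied; exception does not apply.

Denied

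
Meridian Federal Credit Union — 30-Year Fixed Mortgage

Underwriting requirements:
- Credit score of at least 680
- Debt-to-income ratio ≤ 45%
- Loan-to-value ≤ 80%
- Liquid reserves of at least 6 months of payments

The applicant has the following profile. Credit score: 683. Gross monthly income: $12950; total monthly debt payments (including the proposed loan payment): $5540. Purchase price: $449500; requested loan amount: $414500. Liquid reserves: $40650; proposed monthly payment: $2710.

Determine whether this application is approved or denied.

Denied

Credit score 683 ≥ 680 (meets)
DTI: 5,540 ÷ 12,950 = 42.8%, within the 45% cap
Loan-to-value = 414,500/449,500 = 92.2% — fail (80% max)
Reserves = 40,650/2,710 = 15.0 months ≥ 6
Fails on LTV.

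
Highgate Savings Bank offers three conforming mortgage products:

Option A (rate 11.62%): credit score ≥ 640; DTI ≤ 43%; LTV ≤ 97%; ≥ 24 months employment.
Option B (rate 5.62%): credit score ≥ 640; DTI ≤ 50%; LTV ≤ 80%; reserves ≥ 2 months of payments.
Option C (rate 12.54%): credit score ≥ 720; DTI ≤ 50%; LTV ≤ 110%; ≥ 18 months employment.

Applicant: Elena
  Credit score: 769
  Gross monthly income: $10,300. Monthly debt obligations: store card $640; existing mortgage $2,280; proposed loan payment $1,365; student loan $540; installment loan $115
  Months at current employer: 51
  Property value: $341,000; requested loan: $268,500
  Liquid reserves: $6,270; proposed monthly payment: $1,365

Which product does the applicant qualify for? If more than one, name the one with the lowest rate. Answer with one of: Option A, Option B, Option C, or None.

Total debts = (640 + 2,280 + 1,365 + 540 + 115) = 4,940; DTI = 4,940/10,300 = 48%.
LTV = 268,500/341,000 = 78.7%.
Reserves = 6,270/1,365 = 4.6 months.
Option A: score 769 ≥ 640; DTI 48% > 43%; LTV 78.7% ≤ 97%; employment 51 ≥ 24 mo → does not qualify.
Option B: score 769 ≥ 640; DTI 48% ≤ 50%; LTV 78.7% ≤ 80%; reserves 4.6 ≥ 2 mo → qualifies.
Option C: score 769 ≥ 720; DTI 48% ≤ 50%; LTV 78.7% ≤ 110%; employment 51 ≥ 18 mo → qualifies.
Qualifying: Option B, Option C. Lowest rate is 5.62% → Option B.

Option B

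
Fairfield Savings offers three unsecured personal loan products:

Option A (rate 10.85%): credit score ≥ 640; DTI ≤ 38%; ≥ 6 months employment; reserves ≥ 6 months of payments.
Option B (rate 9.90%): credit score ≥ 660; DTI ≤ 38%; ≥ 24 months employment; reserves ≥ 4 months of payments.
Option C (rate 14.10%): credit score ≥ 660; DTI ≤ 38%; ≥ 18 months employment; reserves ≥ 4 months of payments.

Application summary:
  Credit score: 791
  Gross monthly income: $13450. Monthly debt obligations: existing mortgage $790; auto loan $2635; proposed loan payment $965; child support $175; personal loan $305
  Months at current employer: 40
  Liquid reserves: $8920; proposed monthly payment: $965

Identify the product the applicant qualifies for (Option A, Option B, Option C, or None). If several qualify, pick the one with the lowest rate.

Option B

Total debts = (790 + 2,635 + 965 + 175 + 305) = 4,870; DTI = 4,870/13,450 = 36.2%.
Reserves = 8,920/965 = 9.2 months.
Option A: score 791 ≥ 640; DTI 36.2% ≤ 38%; employment 40 ≥ 6 mo; reserves 9.2 ≥ 6 mo → qualifies.
Option B: score 791 ≥ 660; DTI 36.2% ≤ 38%; employment 40 ≥ 24 mo; reserves 9.2 ≥ 4 mo → qualifies.
Option C: score 791 ≥ 660; DTI 36.2% ≤ 38%; employment 40 ≥ 18 mo; reserves 9.2 ≥ 4 mo → qualifies.
Qualifying: Option A, Option B, Option C. Lowest rate is 9.90% → Option B.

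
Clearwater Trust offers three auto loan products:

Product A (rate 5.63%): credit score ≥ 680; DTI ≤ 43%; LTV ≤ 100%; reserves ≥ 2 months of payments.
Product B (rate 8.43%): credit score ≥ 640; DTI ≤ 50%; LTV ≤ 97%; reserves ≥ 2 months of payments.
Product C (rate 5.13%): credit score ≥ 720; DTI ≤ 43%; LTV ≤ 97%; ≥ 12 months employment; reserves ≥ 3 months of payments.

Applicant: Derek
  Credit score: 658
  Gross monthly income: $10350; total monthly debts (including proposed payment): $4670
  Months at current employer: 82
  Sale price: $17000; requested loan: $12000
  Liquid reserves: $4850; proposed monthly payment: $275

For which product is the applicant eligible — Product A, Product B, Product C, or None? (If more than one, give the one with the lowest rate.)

Product B

DTI = 4,670/10,350 = 45.1%.
LTV = 12,000/17,000 = 70.6%.
Reserves = 4,850/275 = 17.6 months.
Product A: score 658 < 680; DTI 45.1% > 43%; LTV 70.6% ≤ 100%; reserves 17.6 ≥ 2 mo → does not qualify.
Product B: score 658 ≥ 640; DTI 45.1% ≤ 50%; LTV 70.6% ≤ 97%; reserves 17.6 ≥ 2 mo → qualifies.
Product C: score 658 < 720; DTI 45.1% > 43%; LTV 70.6% ≤ 97%; employment 82 ≥ 12 mo; reserves 17.6 ≥ 3 mo → does not qualify.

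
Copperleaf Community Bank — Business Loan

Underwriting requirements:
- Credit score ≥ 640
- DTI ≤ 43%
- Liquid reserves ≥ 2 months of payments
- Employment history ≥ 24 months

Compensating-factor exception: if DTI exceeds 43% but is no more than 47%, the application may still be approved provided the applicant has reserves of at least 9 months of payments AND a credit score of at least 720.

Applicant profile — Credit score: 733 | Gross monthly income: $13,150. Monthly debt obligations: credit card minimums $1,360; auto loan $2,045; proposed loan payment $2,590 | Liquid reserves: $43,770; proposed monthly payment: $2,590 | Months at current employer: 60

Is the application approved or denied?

Approved

Credit score 733 ≥ 640 (meets base)
Total debts = (1,360 + 2,045 + 2,590) = 5,995. DTI = 5,995/13,150 = 45.6% > 43% — standard DTI limit exceeded.
Liquid reserves cover 43,770/2,590 = 16.9 months — ≥ 2 required
Employment 60 ≥ 24 months
DTI 45.6% is within the 43%–47% exception band; checking compensating factors.
Reserves 16.9 ≥ 9 months; credit score 733 ≥ 720.
Both compensating conditions met → exception applies.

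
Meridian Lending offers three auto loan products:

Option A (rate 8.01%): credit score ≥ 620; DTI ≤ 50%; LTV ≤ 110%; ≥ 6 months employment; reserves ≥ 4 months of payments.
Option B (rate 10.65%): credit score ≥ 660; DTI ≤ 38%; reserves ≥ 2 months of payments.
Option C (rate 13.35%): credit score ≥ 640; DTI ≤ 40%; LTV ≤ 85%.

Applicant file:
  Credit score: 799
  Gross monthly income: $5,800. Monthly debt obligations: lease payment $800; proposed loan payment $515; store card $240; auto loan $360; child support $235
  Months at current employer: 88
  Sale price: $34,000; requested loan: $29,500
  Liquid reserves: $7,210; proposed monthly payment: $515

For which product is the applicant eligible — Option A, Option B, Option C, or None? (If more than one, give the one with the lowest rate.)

Option A

Total debts = (800 + 515 + 240 + 360 + 235) = 2,150; DTI = 2,150/5,800 = 37.1%.
LTV = 29,500/34,000 = 86.8%.
Reserves = 7,210/515 = 14.0 months.
Option A: score 799 ≥ 620; DTI 37.1% ≤ 50%; LTV 86.8% ≤ 110%; employment 88 ≥ 6 mo; reserves 14.0 ≥ 4 mo → qualifies.
Option B: score 799 ≥ 660; DTI 37.1% ≤ 38%; reserves 14.0 ≥ 2 mo → qualifies.
Option C: score 799 ≥ 640; DTI 37.1% ≤ 40%; LTV 86.8% > 85% → does not qualify.
Qualifying: Option A, Option B. Lowest rate is 8.01% → Option A.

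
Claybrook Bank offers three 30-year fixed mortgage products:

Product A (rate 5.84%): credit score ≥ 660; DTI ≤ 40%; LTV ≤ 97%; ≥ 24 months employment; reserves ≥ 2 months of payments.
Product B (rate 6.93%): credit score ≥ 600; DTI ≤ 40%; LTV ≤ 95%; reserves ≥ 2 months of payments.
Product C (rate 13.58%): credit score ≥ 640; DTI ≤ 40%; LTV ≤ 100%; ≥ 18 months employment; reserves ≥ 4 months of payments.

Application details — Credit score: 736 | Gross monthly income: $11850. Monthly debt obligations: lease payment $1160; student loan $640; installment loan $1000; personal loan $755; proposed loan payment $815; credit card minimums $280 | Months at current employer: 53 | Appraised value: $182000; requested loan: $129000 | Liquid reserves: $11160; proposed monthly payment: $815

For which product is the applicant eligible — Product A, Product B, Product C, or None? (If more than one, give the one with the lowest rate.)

Product A

Total debts = (1,160 + 640 + 1,000 + 755 + 815 + 280) = 4,650; DTI = 4,650/11,850 = 39.2%.
LTV = 129,000/182,000 = 70.9%.
Reserves = 11,160/815 = 13.7 months.
Product A: score 736 ≥ 660; DTI 39.2% ≤ 40%; LTV 70.9% ≤ 97%; employment 53 ≥ 24 mo; reserves 13.7 ≥ 2 mo → qualifies.
Product B: score 736 ≥ 600; DTI 39.2% ≤ 40%; LTV 70.9% ≤ 95%; reserves 13.7 ≥ 2 mo → qualifies.
Product C: score 736 ≥ 640; DTI 39.2% ≤ 40%; LTV 70.9% ≤ 100%; employment 53 ≥ 18 mo; reserves 13.7 ≥ 4 mo → qualifies.
Qualifying: Product A, Product B, Product C. Lowest rate is 5.84% → Product A.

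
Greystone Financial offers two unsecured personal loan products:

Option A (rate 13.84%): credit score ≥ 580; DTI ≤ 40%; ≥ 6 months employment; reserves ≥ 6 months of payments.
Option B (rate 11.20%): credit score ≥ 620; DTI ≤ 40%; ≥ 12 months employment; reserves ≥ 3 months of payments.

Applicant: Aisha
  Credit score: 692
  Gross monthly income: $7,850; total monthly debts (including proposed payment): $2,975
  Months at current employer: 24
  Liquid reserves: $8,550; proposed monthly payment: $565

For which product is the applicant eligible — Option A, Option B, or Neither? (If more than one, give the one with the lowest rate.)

Option B

DTI = 2,975/7,850 = 37.9%.
Reserves = 8,550/565 = 15.1 months.
Option A: score 692 ≥ 580; DTI 37.9% ≤ 40%; employment 24 ≥ 6 mo; reserves 15.1 ≥ 6 mo → qualifies.
Option B: score 692 ≥ 620; DTI 37.9% ≤ 40%; employment 24 ≥ 12 mo; reserves 15.1 ≥ 3 mo → qualifies.
Qualifying: Option A, Option B. Lowest rate is 11.20% → Option B.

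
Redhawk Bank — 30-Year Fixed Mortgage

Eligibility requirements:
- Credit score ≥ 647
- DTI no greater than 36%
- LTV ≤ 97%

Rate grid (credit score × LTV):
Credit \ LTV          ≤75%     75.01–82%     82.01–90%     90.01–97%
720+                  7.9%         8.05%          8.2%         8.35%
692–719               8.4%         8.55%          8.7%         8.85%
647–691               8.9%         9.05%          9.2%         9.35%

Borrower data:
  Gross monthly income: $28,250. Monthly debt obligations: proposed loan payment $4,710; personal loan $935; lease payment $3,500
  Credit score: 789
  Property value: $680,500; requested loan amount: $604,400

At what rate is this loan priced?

8.2%

Credit score 789 ≥ 647; Total monthly debts = (4,710 + 935 + 3,500) = 9,145. DTI: 9,145 ÷ 28,250 = 32.4%, within the 36% cap
Loan-to-value = 604,400/680,500 = 88.8% — pass (97% max)
Row: 789 falls in 720+. Column: 88.8% falls in 82.01–90%. Rate = 8.2%.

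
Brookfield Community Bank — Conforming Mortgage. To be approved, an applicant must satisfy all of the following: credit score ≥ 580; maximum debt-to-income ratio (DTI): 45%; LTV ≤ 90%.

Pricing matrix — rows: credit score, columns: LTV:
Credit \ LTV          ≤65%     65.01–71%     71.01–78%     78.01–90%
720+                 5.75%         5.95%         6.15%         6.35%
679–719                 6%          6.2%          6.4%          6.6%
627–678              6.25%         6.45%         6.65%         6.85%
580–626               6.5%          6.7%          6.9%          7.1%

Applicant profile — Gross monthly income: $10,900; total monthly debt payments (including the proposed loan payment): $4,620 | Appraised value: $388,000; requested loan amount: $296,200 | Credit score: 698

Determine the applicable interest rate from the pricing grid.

6.4%

Credit score 698 ≥ 580; Debt-to-income = 4,620/10,900 = 42.4% — meets 45% limit
LTV = 296,200/388,000 = 76.3% ≤ 90%
Credit 698 → row 679–719; LTV 76.3% → column 71.01–78%. Grid cell → 6.4%.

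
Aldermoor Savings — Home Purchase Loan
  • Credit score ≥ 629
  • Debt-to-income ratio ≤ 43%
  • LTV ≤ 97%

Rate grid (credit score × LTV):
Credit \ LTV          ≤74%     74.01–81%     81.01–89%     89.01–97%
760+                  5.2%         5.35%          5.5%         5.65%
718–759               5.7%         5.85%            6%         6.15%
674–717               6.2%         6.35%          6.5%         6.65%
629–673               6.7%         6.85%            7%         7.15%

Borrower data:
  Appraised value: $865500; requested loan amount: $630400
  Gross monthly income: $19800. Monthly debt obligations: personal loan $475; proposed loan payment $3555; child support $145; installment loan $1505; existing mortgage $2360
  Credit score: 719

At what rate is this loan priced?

5.7%

Credit score 719 ≥ 629; Total monthly debts = (475 + 3,555 + 145 + 1,505 + 2,360) = 8,040. DTI: 8,040 ÷ 19,800 = 40.6%, within the 43% cap
LTV: 630,400 ÷ 865,500 = 72.8%, within 97% cap
Score 719 is in the 718–759 band; LTV 72.8% is in the ≤74% band → 5.7%.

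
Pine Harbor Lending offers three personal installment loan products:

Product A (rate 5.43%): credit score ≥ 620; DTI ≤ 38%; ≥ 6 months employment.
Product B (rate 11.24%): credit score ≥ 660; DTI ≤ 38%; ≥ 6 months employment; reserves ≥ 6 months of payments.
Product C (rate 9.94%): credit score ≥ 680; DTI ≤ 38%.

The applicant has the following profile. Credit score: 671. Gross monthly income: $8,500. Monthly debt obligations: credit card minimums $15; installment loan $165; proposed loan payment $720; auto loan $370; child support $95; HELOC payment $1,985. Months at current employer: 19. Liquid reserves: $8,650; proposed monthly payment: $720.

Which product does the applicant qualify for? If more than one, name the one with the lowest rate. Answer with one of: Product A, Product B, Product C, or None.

Total debts = (15 + 165 + 720 + 370 + 95 + 1,985) = 3,350; DTI = 3,350/8,500 = 39.4%.
Reserves = 8,650/720 = 12.0 months.
Product A: score 671 ≥ 620; DTI 39.4% > 38%; employment 19 ≥ 6 mo → does not qualify.
Product B: score 671 ≥ 660; DTI 39.4% > 38%; employment 19 ≥ 6 mo; reserves 12.0 ≥ 6 mo → does not qualify.
Product C: score 671 < 680; DTI 39.4% > 38% → does not qualify.

None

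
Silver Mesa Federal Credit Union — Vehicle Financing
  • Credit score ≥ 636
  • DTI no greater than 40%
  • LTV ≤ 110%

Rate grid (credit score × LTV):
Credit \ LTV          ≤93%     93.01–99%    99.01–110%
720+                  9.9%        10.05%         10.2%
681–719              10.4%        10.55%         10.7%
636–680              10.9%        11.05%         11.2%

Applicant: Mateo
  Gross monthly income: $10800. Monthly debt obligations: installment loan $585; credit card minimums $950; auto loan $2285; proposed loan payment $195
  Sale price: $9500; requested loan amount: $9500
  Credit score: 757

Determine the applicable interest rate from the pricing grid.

Credit score 757 ≥ 636; Total monthly debts = (585 + 950 + 2,285 + 195) = 4,015. DTI = 4,015/10,800 = 37.2% ≤ 40%
LTV: 9,500 ÷ 9,500 = 100%, within 110% cap
Score 757 is in the 720+ band; LTV 100% is in the 99.01–110% band → 10.2%.

10.2%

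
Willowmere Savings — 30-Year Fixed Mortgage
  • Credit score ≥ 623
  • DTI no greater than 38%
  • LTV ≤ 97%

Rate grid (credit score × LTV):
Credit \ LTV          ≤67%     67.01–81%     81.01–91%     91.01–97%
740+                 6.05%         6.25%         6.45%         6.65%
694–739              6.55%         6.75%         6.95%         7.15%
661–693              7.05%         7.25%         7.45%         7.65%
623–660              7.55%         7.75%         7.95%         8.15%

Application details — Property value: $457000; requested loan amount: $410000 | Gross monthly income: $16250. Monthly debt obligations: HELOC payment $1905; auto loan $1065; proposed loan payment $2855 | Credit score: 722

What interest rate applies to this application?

6.95%

Credit score 722 ≥ 623; Total monthly debts = (1,905 + 1,065 + 2,855) = 5,825. DTI = 5,825/16,250 = 35.8% ≤ 38%
LTV: 410,000 ÷ 457,000 = 89.7%, within 97% cap
Row: 722 falls in 694–739. Column: 89.7% falls in 81.01–91%. Rate = 6.95%.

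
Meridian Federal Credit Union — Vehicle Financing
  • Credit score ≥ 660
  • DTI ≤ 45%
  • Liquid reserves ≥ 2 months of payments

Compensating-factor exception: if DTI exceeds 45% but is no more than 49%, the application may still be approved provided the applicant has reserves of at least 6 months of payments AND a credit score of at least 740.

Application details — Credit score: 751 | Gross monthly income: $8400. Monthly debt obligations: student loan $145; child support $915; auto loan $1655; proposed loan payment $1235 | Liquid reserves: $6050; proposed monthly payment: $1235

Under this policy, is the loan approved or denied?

Credit score 751 ≥ 660 (meets base)
Total debts = (145 + 915 + 1,655 + 1,235) = 3,950. DTI = 3,950/8,400 = 47% > 45% — standard DTI limit exceeded.
Reserves = 6,050/1,235 = 4.9 months ≥ 2
47% falls in the override range (45%–49%), so the compensating-factor test applies.
Reserves 4.9 < 6 months; credit score 751 ≥ 740.
Compensating-factor requirement not fully met.

Denied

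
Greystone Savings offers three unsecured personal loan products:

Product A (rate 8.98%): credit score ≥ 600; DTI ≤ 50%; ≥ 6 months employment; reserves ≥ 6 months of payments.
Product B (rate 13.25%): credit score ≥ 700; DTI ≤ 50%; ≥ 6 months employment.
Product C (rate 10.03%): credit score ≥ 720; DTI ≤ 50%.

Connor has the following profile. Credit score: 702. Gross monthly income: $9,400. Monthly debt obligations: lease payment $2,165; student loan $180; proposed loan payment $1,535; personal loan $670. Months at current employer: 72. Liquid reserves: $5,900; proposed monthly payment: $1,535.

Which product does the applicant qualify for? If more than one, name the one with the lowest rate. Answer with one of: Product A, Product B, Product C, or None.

Total debts = (2,165 + 180 + 1,535 + 670) = 4,550; DTI = 4,550/9,400 = 48.4%.
Reserves = 5,900/1,535 = 3.8 months.
Product A: score 702 ≥ 600; DTI 48.4% ≤ 50%; employment 72 ≥ 6 mo; reserves 3.8 < 6 mo → does not qualify.
Product B: score 702 ≥ 700; DTI 48.4% ≤ 50%; employment 72 ≥ 6 mo → qualifies.
Product C: score 702 < 720; DTI 48.4% ≤ 50% → does not qualify.

Product B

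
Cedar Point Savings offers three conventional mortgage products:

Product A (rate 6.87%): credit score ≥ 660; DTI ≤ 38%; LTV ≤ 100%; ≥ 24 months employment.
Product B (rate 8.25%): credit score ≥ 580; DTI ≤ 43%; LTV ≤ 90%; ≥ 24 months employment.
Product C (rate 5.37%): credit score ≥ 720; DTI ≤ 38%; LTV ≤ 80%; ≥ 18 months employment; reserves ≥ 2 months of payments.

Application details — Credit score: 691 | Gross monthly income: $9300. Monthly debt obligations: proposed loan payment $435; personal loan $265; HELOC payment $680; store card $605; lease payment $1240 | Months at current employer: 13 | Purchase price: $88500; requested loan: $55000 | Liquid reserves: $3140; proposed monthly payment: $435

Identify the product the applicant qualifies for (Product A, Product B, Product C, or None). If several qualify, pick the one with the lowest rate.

Total debts = (435 + 265 + 680 + 605 + 1,240) = 3,225; DTI = 3,225/9,300 = 34.7%.
LTV = 55,000/88,500 = 62.1%.
Reserves = 3,140/435 = 7.2 months.
Product A: score 691 ≥ 660; DTI 34.7% ≤ 38%; LTV 62.1% ≤ 100%; employment 13 < 24 mo → does not qualify.
Product B: score 691 ≥ 580; DTI 34.7% ≤ 43%; LTV 62.1% ≤ 90%; employment 13 < 24 mo → does not qualify.
Product C: score 691 < 720; DTI 34.7% ≤ 38%; LTV 62.1% ≤ 80%; employment 13 < 18 mo; reserves 7.2 ≥ 2 mo → does not qualify.

None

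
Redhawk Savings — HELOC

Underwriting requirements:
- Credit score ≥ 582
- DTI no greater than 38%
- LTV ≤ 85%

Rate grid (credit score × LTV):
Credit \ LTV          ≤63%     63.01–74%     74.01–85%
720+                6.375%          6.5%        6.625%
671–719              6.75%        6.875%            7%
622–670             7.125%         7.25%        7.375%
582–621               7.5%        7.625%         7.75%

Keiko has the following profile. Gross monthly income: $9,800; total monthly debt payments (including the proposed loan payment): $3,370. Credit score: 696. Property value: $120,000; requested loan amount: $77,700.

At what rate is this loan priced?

6.875%

Credit score 696 ≥ 582; Debt-to-income = 3,370/9,800 = 34.4% — meets 38% limit
LTV: 77,700 ÷ 120,000 = 64.8%, within 85% cap
Row: 696 falls in 671–719. Column: 64.8% falls in 63.01–74%. Rate = 6.875%.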